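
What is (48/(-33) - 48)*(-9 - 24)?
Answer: 1632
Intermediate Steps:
(48/(-33) - 48)*(-9 - 24) = (48*(-1/33) - 48)*(-33) = (-16/11 - 48)*(-33) = -544/11*(-33) = 1632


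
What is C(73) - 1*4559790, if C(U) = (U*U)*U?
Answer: -4170773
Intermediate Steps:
C(U) = U³ (C(U) = U²*U = U³)
C(73) - 1*4559790 = 73³ - 1*4559790 = 389017 - 4559790 = -4170773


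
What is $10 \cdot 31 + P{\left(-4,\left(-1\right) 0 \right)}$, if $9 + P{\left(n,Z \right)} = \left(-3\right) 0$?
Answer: $301$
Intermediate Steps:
$P{\left(n,Z \right)} = -9$ ($P{\left(n,Z \right)} = -9 - 0 = -9 + 0 = -9$)
$10 \cdot 31 + P{\left(-4,\left(-1\right) 0 \right)} = 10 \cdot 31 - 9 = 310 - 9 = 301$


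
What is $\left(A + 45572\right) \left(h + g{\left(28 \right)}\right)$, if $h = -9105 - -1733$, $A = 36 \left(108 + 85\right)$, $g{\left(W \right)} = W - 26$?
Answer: $-387072400$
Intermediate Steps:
$g{\left(W \right)} = -26 + W$
$A = 6948$ ($A = 36 \cdot 193 = 6948$)
$h = -7372$ ($h = -9105 + 1733 = -7372$)
$\left(A + 45572\right) \left(h + g{\left(28 \right)}\right) = \left(6948 + 45572\right) \left(-7372 + \left(-26 + 28\right)\right) = 52520 \left(-7372 + 2\right) = 52520 \left(-7370\right) = -387072400$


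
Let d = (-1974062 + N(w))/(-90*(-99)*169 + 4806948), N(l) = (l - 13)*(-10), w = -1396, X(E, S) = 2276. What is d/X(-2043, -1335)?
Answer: -163331/1197315974 ≈ -0.00013641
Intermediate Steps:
N(l) = 130 - 10*l (N(l) = (-13 + l)*(-10) = 130 - 10*l)
d = -326662/1052123 (d = (-1974062 + (130 - 10*(-1396)))/(-90*(-99)*169 + 4806948) = (-1974062 + (130 + 13960))/(8910*169 + 4806948) = (-1974062 + 14090)/(1505790 + 4806948) = -1959972/6312738 = -1959972*1/6312738 = -326662/1052123 ≈ -0.31048)
d/X(-2043, -1335) = -326662/1052123/2276 = -326662/1052123*1/2276 = -163331/1197315974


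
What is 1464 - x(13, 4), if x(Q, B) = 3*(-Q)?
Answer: 1503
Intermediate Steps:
x(Q, B) = -3*Q
1464 - x(13, 4) = 1464 - (-3)*13 = 1464 - 1*(-39) = 1464 + 39 = 1503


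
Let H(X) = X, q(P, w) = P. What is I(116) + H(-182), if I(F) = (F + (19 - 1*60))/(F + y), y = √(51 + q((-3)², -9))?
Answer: -607343/3349 - 75*√15/6698 ≈ -181.39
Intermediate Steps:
y = 2*√15 (y = √(51 + (-3)²) = √(51 + 9) = √60 = 2*√15 ≈ 7.7460)
I(F) = (-41 + F)/(F + 2*√15) (I(F) = (F + (19 - 1*60))/(F + 2*√15) = (F + (19 - 60))/(F + 2*√15) = (F - 41)/(F + 2*√15) = (-41 + F)/(F + 2*√15))
I(116) + H(-182) = (-41 + 116)/(116 + 2*√15) - 182 = 75/(116 + 2*√15) - 182 = -182 + 75/(116 + 2*√15)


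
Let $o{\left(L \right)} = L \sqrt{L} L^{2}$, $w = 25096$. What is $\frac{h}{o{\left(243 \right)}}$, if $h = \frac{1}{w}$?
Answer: $\frac{\sqrt{3}}{9722704591944} \approx 1.7815 \cdot 10^{-13}$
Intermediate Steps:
$h = \frac{1}{25096} \approx 3.9847 \cdot 10^{-5}$
$o{\left(L \right)} = L^{\frac{7}{2}}$ ($o{\left(L \right)} = L^{\frac{3}{2}} L^{2} = L^{\frac{7}{2}}$)
$\frac{h}{o{\left(243 \right)}} = \frac{1}{25096 \cdot 243^{\frac{7}{2}}} = \frac{1}{25096 \cdot 129140163 \sqrt{3}} = \frac{\frac{1}{387420489} \sqrt{3}}{25096} = \frac{\sqrt{3}}{9722704591944}$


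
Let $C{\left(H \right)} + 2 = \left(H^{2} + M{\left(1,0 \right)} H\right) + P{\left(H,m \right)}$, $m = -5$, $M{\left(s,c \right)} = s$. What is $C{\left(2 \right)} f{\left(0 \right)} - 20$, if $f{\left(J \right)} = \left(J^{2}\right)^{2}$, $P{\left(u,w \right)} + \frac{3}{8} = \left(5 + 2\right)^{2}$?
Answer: $-20$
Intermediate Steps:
$P{\left(u,w \right)} = \frac{389}{8}$ ($P{\left(u,w \right)} = - \frac{3}{8} + \left(5 + 2\right)^{2} = - \frac{3}{8} + 7^{2} = - \frac{3}{8} + 49 = \frac{389}{8}$)
$f{\left(J \right)} = J^{4}$
$C{\left(H \right)} = \frac{373}{8} + H + H^{2}$ ($C{\left(H \right)} = -2 + \left(\left(H^{2} + 1 H\right) + \frac{389}{8}\right) = -2 + \left(\left(H^{2} + H\right) + \frac{389}{8}\right) = -2 + \left(\left(H + H^{2}\right) + \frac{389}{8}\right) = -2 + \left(\frac{389}{8} + H + H^{2}\right) = \frac{373}{8} + H + H^{2}$)
$C{\left(2 \right)} f{\left(0 \right)} - 20 = \left(\frac{373}{8} + 2 + 2^{2}\right) 0^{4} - 20 = \left(\frac{373}{8} + 2 + 4\right) 0 - 20 = \frac{421}{8} \cdot 0 - 20 = 0 - 20 = -20$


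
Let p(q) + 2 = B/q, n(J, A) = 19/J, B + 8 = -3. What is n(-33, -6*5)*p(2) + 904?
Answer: 19983/22 ≈ 908.32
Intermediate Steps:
B = -11 (B = -8 - 3 = -11)
p(q) = -2 - 11/q
n(-33, -6*5)*p(2) + 904 = (19/(-33))*(-2 - 11/2) + 904 = (19*(-1/33))*(-2 - 11*½) + 904 = -19*(-2 - 11/2)/33 + 904 = -19/33*(-15/2) + 904 = 95/22 + 904 = 19983/22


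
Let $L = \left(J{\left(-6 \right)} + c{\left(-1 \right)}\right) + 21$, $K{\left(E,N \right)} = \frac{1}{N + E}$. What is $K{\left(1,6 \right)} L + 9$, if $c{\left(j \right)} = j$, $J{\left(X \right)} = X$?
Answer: $11$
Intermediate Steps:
$K{\left(E,N \right)} = \frac{1}{E + N}$
$L = 14$ ($L = \left(-6 - 1\right) + 21 = -7 + 21 = 14$)
$K{\left(1,6 \right)} L + 9 = \frac{1}{1 + 6} \cdot 14 + 9 = \frac{1}{7} \cdot 14 + 9 = 2 + 9 = 11$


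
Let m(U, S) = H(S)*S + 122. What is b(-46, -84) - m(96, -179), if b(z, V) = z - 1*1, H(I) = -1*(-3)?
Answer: 368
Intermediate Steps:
H(I) = 3
b(z, V) = -1 + z (b(z, V) = z - 1 = -1 + z)
m(U, S) = 122 + 3*S (m(U, S) = 3*S + 122 = 122 + 3*S)
b(-46, -84) - m(96, -179) = (-1 - 46) - (122 + 3*(-179)) = -47 - (122 - 537) = -47 - 1*(-415) = -47 + 415 = 368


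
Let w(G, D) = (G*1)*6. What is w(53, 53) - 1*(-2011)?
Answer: 2329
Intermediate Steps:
w(G, D) = 6*G (w(G, D) = G*6 = 6*G)
w(53, 53) - 1*(-2011) = 6*53 - 1*(-2011) = 318 + 2011 = 2329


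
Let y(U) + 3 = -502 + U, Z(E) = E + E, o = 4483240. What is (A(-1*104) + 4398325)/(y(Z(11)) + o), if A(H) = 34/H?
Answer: 228712883/233103364 ≈ 0.98116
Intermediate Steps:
Z(E) = 2*E
y(U) = -505 + U (y(U) = -3 + (-502 + U) = -505 + U)
(A(-1*104) + 4398325)/(y(Z(11)) + o) = (34/((-1*104)) + 4398325)/((-505 + 2*11) + 4483240) = (34/(-104) + 4398325)/((-505 + 22) + 4483240) = (34*(-1/104) + 4398325)/(-483 + 4483240) = (-17/52 + 4398325)/4482757 = (228712883/52)*(1/4482757) = 228712883/233103364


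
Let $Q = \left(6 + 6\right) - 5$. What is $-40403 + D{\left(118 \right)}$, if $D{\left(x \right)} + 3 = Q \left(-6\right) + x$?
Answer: $-40330$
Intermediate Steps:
$Q = 7$ ($Q = 12 - 5 = 7$)
$D{\left(x \right)} = -45 + x$ ($D{\left(x \right)} = -3 + \left(7 \left(-6\right) + x\right) = -3 + \left(-42 + x\right) = -45 + x$)
$-40403 + D{\left(118 \right)} = -40403 + \left(-45 + 118\right) = -40403 + 73 = -40330$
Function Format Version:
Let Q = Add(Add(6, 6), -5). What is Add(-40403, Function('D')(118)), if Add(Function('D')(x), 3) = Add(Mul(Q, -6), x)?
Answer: -40330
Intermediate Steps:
Q = 7 (Q = Add(12, -5) = 7)
Function('D')(x) = Add(-45, x) (Function('D')(x) = Add(-3, Add(Mul(7, -6), x)) = Add(-3, Add(-42, x)) = Add(-45, x))
Add(-40403, Function('D')(118)) = Add(-40403, Add(-45, 118)) = Add(-40403, 73) = -40330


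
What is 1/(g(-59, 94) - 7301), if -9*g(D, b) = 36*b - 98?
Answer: -9/68995 ≈ -0.00013044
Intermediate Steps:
g(D, b) = 98/9 - 4*b (g(D, b) = -(36*b - 98)/9 = -(-98 + 36*b)/9 = 98/9 - 4*b)
1/(g(-59, 94) - 7301) = 1/((98/9 - 4*94) - 7301) = 1/((98/9 - 376) - 7301) = 1/(-3286/9 - 7301) = 1/(-68995/9) = -9/68995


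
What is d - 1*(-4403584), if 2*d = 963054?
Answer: 4885111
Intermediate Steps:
d = 481527 (d = (½)*963054 = 481527)
d - 1*(-4403584) = 481527 - 1*(-4403584) = 481527 + 4403584 = 4885111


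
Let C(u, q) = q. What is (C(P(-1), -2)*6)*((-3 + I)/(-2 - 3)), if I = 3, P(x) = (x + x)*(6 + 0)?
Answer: 0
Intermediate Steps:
P(x) = 12*x (P(x) = (2*x)*6 = 12*x)
(C(P(-1), -2)*6)*((-3 + I)/(-2 - 3)) = (-2*6)*((-3 + 3)/(-2 - 3)) = -0/(-5) = -0*(-1)/5 = -12*0 = 0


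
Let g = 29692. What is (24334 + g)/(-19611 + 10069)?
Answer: -27013/4771 ≈ -5.6619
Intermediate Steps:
(24334 + g)/(-19611 + 10069) = (24334 + 29692)/(-19611 + 10069) = 54026/(-9542) = 54026*(-1/9542) = -27013/4771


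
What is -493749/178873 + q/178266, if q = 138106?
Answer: -31657612348/15943487109 ≈ -1.9856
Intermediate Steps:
-493749/178873 + q/178266 = -493749/178873 + 138106/178266 = -493749*1/178873 + 138106*(1/178266) = -493749/178873 + 69053/89133 = -31657612348/15943487109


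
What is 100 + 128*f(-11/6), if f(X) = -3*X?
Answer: 804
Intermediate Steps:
100 + 128*f(-11/6) = 100 + 128*(-(-33)/6) = 100 + 128*(-3*(-11/6)) = 100 + 128*(11/2) = 100 + 704 = 804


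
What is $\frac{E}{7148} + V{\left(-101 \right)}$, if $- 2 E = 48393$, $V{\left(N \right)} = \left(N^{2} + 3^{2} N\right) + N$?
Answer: $\frac{131346143}{14296} \approx 9187.6$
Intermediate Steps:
$V{\left(N \right)} = N^{2} + 10 N$ ($V{\left(N \right)} = \left(N^{2} + 9 N\right) + N = N^{2} + 10 N$)
$E = - \frac{48393}{2}$ ($E = \left(- \frac{1}{2}\right) 48393 = - \frac{48393}{2} \approx -24197.0$)
$\frac{E}{7148} + V{\left(-101 \right)} = - \frac{48393}{2 \cdot 7148} - 101 \left(10 - 101\right) = \left(- \frac{48393}{2}\right) \frac{1}{7148} - -9191 = - \frac{48393}{14296} + 9191 = \frac{131346143}{14296}$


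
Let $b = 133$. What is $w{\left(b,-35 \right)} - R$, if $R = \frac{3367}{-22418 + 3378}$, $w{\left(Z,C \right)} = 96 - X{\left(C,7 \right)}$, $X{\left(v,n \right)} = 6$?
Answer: $\frac{245281}{2720} \approx 90.177$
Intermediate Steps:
$w{\left(Z,C \right)} = 90$ ($w{\left(Z,C \right)} = 96 - 6 = 90$)
$R = - \frac{481}{2720}$ ($R = \frac{3367}{-19040} = 3367 \left(- \frac{1}{19040}\right) = - \frac{481}{2720} \approx -0.17684$)
$w{\left(b,-35 \right)} - R = 90 - - \frac{481}{2720} = 90 + \frac{481}{2720} = \frac{245281}{2720}$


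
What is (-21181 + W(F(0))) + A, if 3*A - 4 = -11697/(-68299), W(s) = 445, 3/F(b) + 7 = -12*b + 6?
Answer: -606922757/29271 ≈ -20735.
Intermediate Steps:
F(b) = 3/(-1 - 12*b) (F(b) = 3/(-7 + (-12*b + 6)) = 3/(-7 + (6 - 12*b)) = 3/(-1 - 12*b))
A = 40699/29271 (A = 4/3 + (-11697/(-68299))/3 = 4/3 + (-11697*(-1/68299))/3 = 4/3 + (1/3)*(1671/9757) = 4/3 + 557/9757 = 40699/29271 ≈ 1.3904)
(-21181 + W(F(0))) + A = (-21181 + 445) + 40699/29271 = -20736 + 40699/29271 = -606922757/29271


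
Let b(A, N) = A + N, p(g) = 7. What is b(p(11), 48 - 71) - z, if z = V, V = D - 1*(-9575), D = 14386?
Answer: -23977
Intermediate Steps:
V = 23961 (V = 14386 - 1*(-9575) = 14386 + 9575 = 23961)
z = 23961
b(p(11), 48 - 71) - z = (7 + (48 - 71)) - 1*23961 = (7 - 23) - 23961 = -16 - 23961 = -23977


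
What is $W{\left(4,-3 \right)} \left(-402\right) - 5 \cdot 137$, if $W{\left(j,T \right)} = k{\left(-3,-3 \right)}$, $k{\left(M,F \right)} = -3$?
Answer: $521$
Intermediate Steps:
$W{\left(j,T \right)} = -3$
$W{\left(4,-3 \right)} \left(-402\right) - 5 \cdot 137 = \left(-3\right) \left(-402\right) - 5 \cdot 137 = 1206 - 685 = 521$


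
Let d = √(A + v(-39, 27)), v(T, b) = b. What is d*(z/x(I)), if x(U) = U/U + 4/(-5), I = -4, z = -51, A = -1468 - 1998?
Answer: -255*I*√3439 ≈ -14954.0*I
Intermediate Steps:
A = -3466
d = I*√3439 (d = √(-3466 + 27) = √(-3439) = I*√3439 ≈ 58.643*I)
x(U) = ⅕ (x(U) = 1 + 4*(-⅕) = 1 - ⅘ = ⅕)
d*(z/x(I)) = (I*√3439)*(-51/⅕) = (I*√3439)*(-51*5) = (I*√3439)*(-255) = -255*I*√3439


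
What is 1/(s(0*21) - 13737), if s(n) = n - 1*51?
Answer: -1/13788 ≈ -7.2527e-5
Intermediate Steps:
s(n) = -51 + n (s(n) = n - 51 = -51 + n)
1/(s(0*21) - 13737) = 1/((-51 + 0*21) - 13737) = 1/((-51 + 0) - 13737) = 1/(-51 - 13737) = 1/(-13788) = -1/13788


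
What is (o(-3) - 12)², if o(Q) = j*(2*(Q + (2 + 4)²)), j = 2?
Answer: 14400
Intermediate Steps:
o(Q) = 144 + 4*Q (o(Q) = 2*(2*(Q + (2 + 4)²)) = 2*(2*(Q + 6²)) = 2*(2*(Q + 36)) = 2*(2*(36 + Q)) = 2*(72 + 2*Q) = 144 + 4*Q)
(o(-3) - 12)² = ((144 + 4*(-3)) - 12)² = ((144 - 12) - 12)² = (132 - 12)² = 120² = 14400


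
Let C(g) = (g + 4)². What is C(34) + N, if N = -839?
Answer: 605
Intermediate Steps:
C(g) = (4 + g)²
C(34) + N = (4 + 34)² - 839 = 38² - 839 = 1444 - 839 = 605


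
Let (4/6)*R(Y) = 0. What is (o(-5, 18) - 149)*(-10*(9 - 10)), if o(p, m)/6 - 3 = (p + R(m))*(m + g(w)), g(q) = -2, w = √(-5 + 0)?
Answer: -6110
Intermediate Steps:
w = I*√5 (w = √(-5) = I*√5 ≈ 2.2361*I)
R(Y) = 0 (R(Y) = (3/2)*0 = 0)
o(p, m) = 18 + 6*p*(-2 + m) (o(p, m) = 18 + 6*((p + 0)*(m - 2)) = 18 + 6*(p*(-2 + m)) = 18 + 6*p*(-2 + m))
(o(-5, 18) - 149)*(-10*(9 - 10)) = ((18 - 12*(-5) + 6*18*(-5)) - 149)*(-10*(9 - 10)) = ((18 + 60 - 540) - 149)*(-10*(-1)) = (-462 - 149)*10 = -611*10 = -6110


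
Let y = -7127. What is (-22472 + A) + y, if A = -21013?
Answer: -50612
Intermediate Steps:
(-22472 + A) + y = (-22472 - 21013) - 7127 = -43485 - 7127 = -50612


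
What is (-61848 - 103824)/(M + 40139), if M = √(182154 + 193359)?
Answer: -831238551/201345476 + 20709*√375513/201345476 ≈ -4.0654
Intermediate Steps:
M = √375513 ≈ 612.79
(-61848 - 103824)/(M + 40139) = (-61848 - 103824)/(√375513 + 40139) = -165672/(40139 + √375513)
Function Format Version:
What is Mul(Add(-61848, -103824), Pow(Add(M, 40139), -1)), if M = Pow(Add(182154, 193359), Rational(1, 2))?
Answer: Add(Rational(-831238551, 201345476), Mul(Rational(20709, 201345476), Pow(375513, Rational(1, 2)))) ≈ -4.0654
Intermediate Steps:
M = Pow(375513, Rational(1, 2)) ≈ 612.79
Mul(Add(-61848, -103824), Pow(Add(M, 40139), -1)) = Mul(Add(-61848, -103824), Pow(Add(Pow(375513, Rational(1, 2)), 40139), -1)) = Mul(-165672, Pow(Add(40139, Pow(375513, Rational(1, 2))), -1))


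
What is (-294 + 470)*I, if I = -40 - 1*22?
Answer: -10912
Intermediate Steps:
I = -62 (I = -40 - 22 = -62)
(-294 + 470)*I = (-294 + 470)*(-62) = 176*(-62) = -10912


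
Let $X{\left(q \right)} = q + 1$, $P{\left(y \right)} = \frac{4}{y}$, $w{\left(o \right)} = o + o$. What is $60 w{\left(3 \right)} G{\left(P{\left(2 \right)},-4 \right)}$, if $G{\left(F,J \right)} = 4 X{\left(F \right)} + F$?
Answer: $5040$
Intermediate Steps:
$w{\left(o \right)} = 2 o$
$X{\left(q \right)} = 1 + q$
$G{\left(F,J \right)} = 4 + 5 F$ ($G{\left(F,J \right)} = 4 \left(1 + F\right) + F = \left(4 + 4 F\right) + F = 4 + 5 F$)
$60 w{\left(3 \right)} G{\left(P{\left(2 \right)},-4 \right)} = 60 \cdot 2 \cdot 3 \left(4 + 5 \cdot \frac{4}{2}\right) = 60 \cdot 6 \left(4 + 5 \cdot 4 \cdot \frac{1}{2}\right) = 360 \left(4 + 5 \cdot 2\right) = 360 \left(4 + 10\right) = 360 \cdot 14 = 5040$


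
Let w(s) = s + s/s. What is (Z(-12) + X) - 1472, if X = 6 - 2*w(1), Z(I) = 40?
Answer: -1430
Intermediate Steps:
w(s) = 1 + s (w(s) = s + 1 = 1 + s)
X = 2 (X = 6 - 2*(1 + 1) = 6 - 2*2 = 6 - 4 = 2)
(Z(-12) + X) - 1472 = (40 + 2) - 1472 = 42 - 1472 = -1430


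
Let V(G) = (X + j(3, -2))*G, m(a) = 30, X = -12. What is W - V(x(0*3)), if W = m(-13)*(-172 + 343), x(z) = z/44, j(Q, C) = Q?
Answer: 5130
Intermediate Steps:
x(z) = z/44 (x(z) = z*(1/44) = z/44)
W = 5130 (W = 30*(-172 + 343) = 30*171 = 5130)
V(G) = -9*G (V(G) = (-12 + 3)*G = -9*G)
W - V(x(0*3)) = 5130 - (-9)*(0*3)/44 = 5130 - (-9)*(1/44)*0 = 5130 - (-9)*0 = 5130 - 1*0 = 5130 + 0 = 5130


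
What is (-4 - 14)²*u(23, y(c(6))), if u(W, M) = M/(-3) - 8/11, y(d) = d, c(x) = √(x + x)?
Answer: -2592/11 - 216*√3 ≈ -609.76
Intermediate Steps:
c(x) = √2*√x (c(x) = √(2*x) = √2*√x)
u(W, M) = -8/11 - M/3 (u(W, M) = M*(-⅓) - 8*1/11 = -M/3 - 8/11 = -8/11 - M/3)
(-4 - 14)²*u(23, y(c(6))) = (-4 - 14)²*(-8/11 - √2*√6/3) = (-18)²*(-8/11 - 2*√3/3) = 324*(-8/11 - 2*√3/3) = -2592/11 - 216*√3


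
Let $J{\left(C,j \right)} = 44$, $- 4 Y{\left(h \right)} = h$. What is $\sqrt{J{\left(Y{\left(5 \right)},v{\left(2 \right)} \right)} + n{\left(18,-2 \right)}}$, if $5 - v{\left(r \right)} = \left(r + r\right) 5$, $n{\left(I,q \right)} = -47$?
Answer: $i \sqrt{3} \approx 1.732 i$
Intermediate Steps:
$v{\left(r \right)} = 5 - 10 r$ ($v{\left(r \right)} = 5 - \left(r + r\right) 5 = 5 - 2 r 5 = 5 - 10 r$)
$Y{\left(h \right)} = - \frac{h}{4}$
$\sqrt{J{\left(Y{\left(5 \right)},v{\left(2 \right)} \right)} + n{\left(18,-2 \right)}} = \sqrt{44 - 47} = \sqrt{-3} = i \sqrt{3}$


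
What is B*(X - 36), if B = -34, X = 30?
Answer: 204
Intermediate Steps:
B*(X - 36) = -34*(30 - 36) = -34*(-6) = 204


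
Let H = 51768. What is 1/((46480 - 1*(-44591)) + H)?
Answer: 1/142839 ≈ 7.0009e-6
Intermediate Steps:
1/((46480 - 1*(-44591)) + H) = 1/((46480 - 1*(-44591)) + 51768) = 1/((46480 + 44591) + 51768) = 1/(91071 + 51768) = 1/142839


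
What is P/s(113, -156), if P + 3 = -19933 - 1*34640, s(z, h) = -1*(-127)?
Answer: -54576/127 ≈ -429.73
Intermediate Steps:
s(z, h) = 127
P = -54576 (P = -3 + (-19933 - 1*34640) = -3 + (-19933 - 34640) = -3 - 54573 = -54576)
P/s(113, -156) = -54576/127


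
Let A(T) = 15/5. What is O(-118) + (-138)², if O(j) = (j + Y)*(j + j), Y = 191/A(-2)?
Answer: 95600/3 ≈ 31867.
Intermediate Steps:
A(T) = 3 (A(T) = 15*(⅕) = 3)
Y = 191/3 ≈ 63.667
O(j) = 2*j*(191/3 + j) (O(j) = (j + 191/3)*(j + j) = (191/3 + j)*(2*j) = 2*j*(191/3 + j))
O(-118) + (-138)² = (⅔)*(-118)*(191 + 3*(-118)) + (-138)² = (⅔)*(-118)*(191 - 354) + 19044 = (⅔)*(-118)*(-163) + 19044 = 38468/3 + 19044 = 95600/3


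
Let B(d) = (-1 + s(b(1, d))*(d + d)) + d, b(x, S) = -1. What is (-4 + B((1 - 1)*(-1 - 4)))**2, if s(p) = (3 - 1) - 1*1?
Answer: 25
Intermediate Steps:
s(p) = 1 (s(p) = 2 - 1 = 1)
B(d) = -1 + 3*d (B(d) = (-1 + 1*(d + d)) + d = (-1 + 1*(2*d)) + d = (-1 + 2*d) + d = -1 + 3*d)
(-4 + B((1 - 1)*(-1 - 4)))**2 = (-4 + (-1 + 3*((1 - 1)*(-1 - 4))))**2 = (-4 + (-1 + 3*(0*(-5))))**2 = (-4 + (-1 + 3*0))**2 = (-4 + (-1 + 0))**2 = (-4 - 1)**2 = (-5)**2 = 25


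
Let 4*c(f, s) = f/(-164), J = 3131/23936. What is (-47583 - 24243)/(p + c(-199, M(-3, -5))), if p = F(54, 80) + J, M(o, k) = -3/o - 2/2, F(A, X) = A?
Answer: -23496104192/17806793 ≈ -1319.5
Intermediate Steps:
M(o, k) = -1 - 3/o (M(o, k) = -3/o - 2*½ = -3/o - 1 = -1 - 3/o)
J = 3131/23936 (J = 3131*(1/23936) = 3131/23936 ≈ 0.13081)
c(f, s) = -f/656 (c(f, s) = (f/(-164))/4 = (f*(-1/164))/4 = (-f/164)/4 = -f/656)
p = 1295675/23936 (p = 54 + 3131/23936 = 1295675/23936 ≈ 54.131)
(-47583 - 24243)/(p + c(-199, M(-3, -5))) = (-47583 - 24243)/(1295675/23936 - 1/656*(-199)) = -71826/(1295675/23936 + 199/656) = -71826/53420379/981376 = -71826*981376/53420379 = -23496104192/17806793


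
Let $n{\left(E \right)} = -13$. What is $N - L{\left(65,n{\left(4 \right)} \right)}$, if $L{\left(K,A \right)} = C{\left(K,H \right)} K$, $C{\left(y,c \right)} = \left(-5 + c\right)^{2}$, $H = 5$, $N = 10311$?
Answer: $10311$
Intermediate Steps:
$L{\left(K,A \right)} = 0$ ($L{\left(K,A \right)} = \left(-5 + 5\right)^{2} K = 0^{2} K = 0 K = 0$)
$N - L{\left(65,n{\left(4 \right)} \right)} = 10311 - 0 = 10311 + 0 = 10311$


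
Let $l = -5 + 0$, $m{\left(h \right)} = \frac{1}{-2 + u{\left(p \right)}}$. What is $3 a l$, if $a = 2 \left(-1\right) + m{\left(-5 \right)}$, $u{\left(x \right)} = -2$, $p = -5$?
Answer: $\frac{135}{4} \approx 33.75$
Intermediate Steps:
$m{\left(h \right)} = - \frac{1}{4}$ ($m{\left(h \right)} = \frac{1}{-2 - 2} = \frac{1}{-4} = - \frac{1}{4}$)
$a = - \frac{9}{4}$ ($a = 2 \left(-1\right) - \frac{1}{4} = -2 - \frac{1}{4} = - \frac{9}{4} \approx -2.25$)
$l = -5$
$3 a l = 3 \left(- \frac{9}{4}\right) \left(-5\right) = \left(- \frac{27}{4}\right) \left(-5\right) = \frac{135}{4}$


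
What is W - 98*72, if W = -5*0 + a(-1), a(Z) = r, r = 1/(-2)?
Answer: -14113/2 ≈ -7056.5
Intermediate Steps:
r = -1/2 ≈ -0.50000
a(Z) = -1/2
W = -1/2 (W = -5*0 - 1/2 = 0 - 1/2 = -1/2 ≈ -0.50000)
W - 98*72 = -1/2 - 98*72 = -1/2 - 7056 = -14113/2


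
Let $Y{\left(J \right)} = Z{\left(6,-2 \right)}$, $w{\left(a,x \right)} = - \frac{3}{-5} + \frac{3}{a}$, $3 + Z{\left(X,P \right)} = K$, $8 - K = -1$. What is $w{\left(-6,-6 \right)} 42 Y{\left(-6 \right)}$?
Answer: $\frac{126}{5} \approx 25.2$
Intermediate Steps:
$K = 9$ ($K = 8 - -1 = 8 + 1 = 9$)
$Z{\left(X,P \right)} = 6$ ($Z{\left(X,P \right)} = -3 + 9 = 6$)
$w{\left(a,x \right)} = \frac{3}{5} + \frac{3}{a}$ ($w{\left(a,x \right)} = \left(-3\right) \left(- \frac{1}{5}\right) + \frac{3}{a} = \frac{3}{5} + \frac{3}{a}$)
$Y{\left(J \right)} = 6$
$w{\left(-6,-6 \right)} 42 Y{\left(-6 \right)} = \left(\frac{3}{5} + \frac{3}{-6}\right) 42 \cdot 6 = \left(\frac{3}{5} + 3 \left(- \frac{1}{6}\right)\right) 42 \cdot 6 = \left(\frac{3}{5} - \frac{1}{2}\right) 42 \cdot 6 = \frac{1}{10} \cdot 42 \cdot 6 = \frac{21}{5} \cdot 6 = \frac{126}{5}$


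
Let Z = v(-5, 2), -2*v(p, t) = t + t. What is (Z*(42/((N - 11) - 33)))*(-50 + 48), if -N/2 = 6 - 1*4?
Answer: -7/2 ≈ -3.5000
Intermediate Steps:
N = -4 (N = -2*(6 - 1*4) = -2*(6 - 4) = -2*2 = -4)
v(p, t) = -t (v(p, t) = -(t + t)/2 = -t)
Z = -2 (Z = -1*2 = -2)
(Z*(42/((N - 11) - 33)))*(-50 + 48) = (-84/((-4 - 11) - 33))*(-50 + 48) = -84/(-15 - 33)*(-2) = -84/(-48)*(-2) = -84*(-1)/48*(-2) = -2*(-7/8)*(-2) = (7/4)*(-2) = -7/2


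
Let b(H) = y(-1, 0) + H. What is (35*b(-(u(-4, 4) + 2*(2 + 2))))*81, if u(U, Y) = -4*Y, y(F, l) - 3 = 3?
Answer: 39690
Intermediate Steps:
y(F, l) = 6 (y(F, l) = 3 + 3 = 6)
b(H) = 6 + H
(35*b(-(u(-4, 4) + 2*(2 + 2))))*81 = (35*(6 - (-4*4 + 2*(2 + 2))))*81 = (35*(6 - (-16 + 2*4)))*81 = (35*(6 - (-16 + 8)))*81 = (35*(6 - 1*(-8)))*81 = (35*(6 + 8))*81 = (35*14)*81 = 490*81 = 39690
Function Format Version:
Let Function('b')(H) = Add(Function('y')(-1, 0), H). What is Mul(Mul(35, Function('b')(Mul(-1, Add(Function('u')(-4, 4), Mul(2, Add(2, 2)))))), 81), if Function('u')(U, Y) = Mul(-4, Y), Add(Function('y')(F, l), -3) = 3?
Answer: 39690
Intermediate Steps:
Function('y')(F, l) = 6 (Function('y')(F, l) = Add(3, 3) = 6)
Function('b')(H) = Add(6, H)
Mul(Mul(35, Function('b')(Mul(-1, Add(Function('u')(-4, 4), Mul(2, Add(2, 2)))))), 81) = Mul(Mul(35, Add(6, Mul(-1, Add(Mul(-4, 4), Mul(2, Add(2, 2)))))), 81) = Mul(Mul(35, Add(6, Mul(-1, Add(-16, Mul(2, 4))))), 81) = Mul(Mul(35, Add(6, Mul(-1, Add(-16, 8)))), 81) = Mul(Mul(35, Add(6, Mul(-1, -8))), 81) = Mul(Mul(35, Add(6, 8)), 81) = Mul(Mul(35, 14), 81) = Mul(490, 81) = 39690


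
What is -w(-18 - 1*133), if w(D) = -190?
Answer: 190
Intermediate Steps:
-w(-18 - 1*133) = -1*(-190) = 190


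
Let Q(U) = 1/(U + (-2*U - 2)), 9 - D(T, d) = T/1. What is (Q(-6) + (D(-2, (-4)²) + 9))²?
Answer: 6561/16 ≈ 410.06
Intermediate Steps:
D(T, d) = 9 - T (D(T, d) = 9 - T/1 = 9 - T)
Q(U) = 1/(-2 - U) (Q(U) = 1/(U + (-2 - 2*U)) = 1/(-2 - U))
(Q(-6) + (D(-2, (-4)²) + 9))² = (-1/(2 - 6) + ((9 - 1*(-2)) + 9))² = (-1/(-4) + ((9 + 2) + 9))² = (-1*(-¼) + (11 + 9))² = (¼ + 20)² = (81/4)² = 6561/16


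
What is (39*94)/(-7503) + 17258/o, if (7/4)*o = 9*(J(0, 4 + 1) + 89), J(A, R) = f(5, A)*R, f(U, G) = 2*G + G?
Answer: 149110259/4006602 ≈ 37.216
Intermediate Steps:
f(U, G) = 3*G
J(A, R) = 3*A*R (J(A, R) = (3*A)*R = 3*A*R)
o = 3204/7 (o = 4*(9*(3*0*(4 + 1) + 89))/7 = 4*(9*(3*0*5 + 89))/7 = 4*(9*(0 + 89))/7 = 4*(9*89)/7 = (4/7)*801 = 3204/7 ≈ 457.71)
(39*94)/(-7503) + 17258/o = (39*94)/(-7503) + 17258/(3204/7) = 3666*(-1/7503) + 17258*(7/3204) = -1222/2501 + 60403/1602 = 149110259/4006602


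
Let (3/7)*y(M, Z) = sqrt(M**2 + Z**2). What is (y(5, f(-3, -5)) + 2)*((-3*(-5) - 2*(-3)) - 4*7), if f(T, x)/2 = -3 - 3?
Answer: -679/3 ≈ -226.33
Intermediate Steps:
f(T, x) = -12 (f(T, x) = 2*(-3 - 3) = 2*(-6) = -12)
y(M, Z) = 7*sqrt(M**2 + Z**2)/3
(y(5, f(-3, -5)) + 2)*((-3*(-5) - 2*(-3)) - 4*7) = (7*sqrt(5**2 + (-12)**2)/3 + 2)*((-3*(-5) - 2*(-3)) - 4*7) = (7*sqrt(25 + 144)/3 + 2)*((15 + 6) - 28) = (7*sqrt(169)/3 + 2)*(21 - 28) = ((7/3)*13 + 2)*(-7) = (91/3 + 2)*(-7) = (97/3)*(-7) = -679/3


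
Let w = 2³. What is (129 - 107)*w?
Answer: 176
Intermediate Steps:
w = 8
(129 - 107)*w = (129 - 107)*8 = 22*8 = 176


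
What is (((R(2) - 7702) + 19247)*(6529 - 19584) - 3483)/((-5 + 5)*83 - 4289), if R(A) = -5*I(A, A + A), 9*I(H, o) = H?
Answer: 1356380572/38601 ≈ 35139.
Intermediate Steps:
I(H, o) = H/9
R(A) = -5*A/9
(((R(2) - 7702) + 19247)*(6529 - 19584) - 3483)/((-5 + 5)*83 - 4289) = (((-5/9*2 - 7702) + 19247)*(6529 - 19584) - 3483)/((-5 + 5)*83 - 4289) = (((-10/9 - 7702) + 19247)*(-13055) - 3483)/(0*83 - 4289) = ((-69328/9 + 19247)*(-13055) - 3483)/(0 - 4289) = ((103895/9)*(-13055) - 3483)/(-4289) = (-1356349225/9 - 3483)*(-1/4289) = -1356380572/9*(-1/4289) = 1356380572/38601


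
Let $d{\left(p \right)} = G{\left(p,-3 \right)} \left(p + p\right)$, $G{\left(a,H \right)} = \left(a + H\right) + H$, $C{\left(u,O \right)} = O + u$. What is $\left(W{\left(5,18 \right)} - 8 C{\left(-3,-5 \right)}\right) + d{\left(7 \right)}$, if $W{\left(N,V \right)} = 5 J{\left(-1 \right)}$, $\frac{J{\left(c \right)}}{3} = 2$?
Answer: $108$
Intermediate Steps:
$G{\left(a,H \right)} = a + 2 H$ ($G{\left(a,H \right)} = \left(H + a\right) + H = a + 2 H$)
$J{\left(c \right)} = 6$ ($J{\left(c \right)} = 3 \cdot 2 = 6$)
$d{\left(p \right)} = 2 p \left(-6 + p\right)$ ($d{\left(p \right)} = \left(p + 2 \left(-3\right)\right) \left(p + p\right) = \left(p - 6\right) 2 p = \left(-6 + p\right) 2 p = 2 p \left(-6 + p\right)$)
$W{\left(N,V \right)} = 30$ ($W{\left(N,V \right)} = 5 \cdot 6 = 30$)
$\left(W{\left(5,18 \right)} - 8 C{\left(-3,-5 \right)}\right) + d{\left(7 \right)} = \left(30 - 8 \left(-5 - 3\right)\right) + 2 \cdot 7 \left(-6 + 7\right) = \left(30 - -64\right) + 2 \cdot 7 \cdot 1 = \left(30 + 64\right) + 14 = 94 + 14 = 108$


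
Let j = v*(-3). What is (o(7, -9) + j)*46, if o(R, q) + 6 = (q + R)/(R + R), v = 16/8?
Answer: -3910/7 ≈ -558.57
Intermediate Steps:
v = 2 (v = 16*(⅛) = 2)
j = -6 (j = 2*(-3) = -6)
o(R, q) = -6 + (R + q)/(2*R) (o(R, q) = -6 + (q + R)/(R + R) = -6 + (R + q)/((2*R)) = -6 + (R + q)*(1/(2*R)) = -6 + (R + q)/(2*R))
(o(7, -9) + j)*46 = ((½)*(-9 - 11*7)/7 - 6)*46 = ((½)*(⅐)*(-9 - 77) - 6)*46 = ((½)*(⅐)*(-86) - 6)*46 = (-43/7 - 6)*46 = -85/7*46 = -3910/7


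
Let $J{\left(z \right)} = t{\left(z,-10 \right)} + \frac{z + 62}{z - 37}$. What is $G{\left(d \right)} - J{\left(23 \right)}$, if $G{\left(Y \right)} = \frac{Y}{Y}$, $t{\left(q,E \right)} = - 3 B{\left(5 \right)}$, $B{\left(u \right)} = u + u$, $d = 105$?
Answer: $\frac{519}{14} \approx 37.071$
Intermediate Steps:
$B{\left(u \right)} = 2 u$
$t{\left(q,E \right)} = -30$ ($t{\left(q,E \right)} = - 3 \cdot 2 \cdot 5 = \left(-3\right) 10 = -30$)
$J{\left(z \right)} = -30 + \frac{62 + z}{-37 + z}$ ($J{\left(z \right)} = -30 + \frac{z + 62}{z - 37} = -30 + \frac{62 + z}{-37 + z}$)
$G{\left(Y \right)} = 1$
$G{\left(d \right)} - J{\left(23 \right)} = 1 - \frac{1172 - 667}{-37 + 23} = 1 - \frac{1172 - 667}{-14} = 1 - \left(- \frac{1}{14}\right) 505 = 1 - - \frac{505}{14} = 1 + \frac{505}{14} = \frac{519}{14}$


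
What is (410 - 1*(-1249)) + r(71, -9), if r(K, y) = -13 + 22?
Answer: 1668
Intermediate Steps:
r(K, y) = 9
(410 - 1*(-1249)) + r(71, -9) = (410 - 1*(-1249)) + 9 = (410 + 1249) + 9 = 1659 + 9 = 1668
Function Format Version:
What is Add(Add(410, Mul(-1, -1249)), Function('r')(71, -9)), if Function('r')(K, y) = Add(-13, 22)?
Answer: 1668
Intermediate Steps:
Function('r')(K, y) = 9
Add(Add(410, Mul(-1, -1249)), Function('r')(71, -9)) = Add(Add(410, Mul(-1, -1249)), 9) = Add(Add(410, 1249), 9) = Add(1659, 9) = 1668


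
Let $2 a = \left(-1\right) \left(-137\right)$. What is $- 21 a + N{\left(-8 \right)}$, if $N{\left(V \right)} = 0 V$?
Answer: $- \frac{2877}{2} \approx -1438.5$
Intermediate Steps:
$N{\left(V \right)} = 0$
$a = \frac{137}{2}$ ($a = \frac{\left(-1\right) \left(-137\right)}{2} = \frac{1}{2} \cdot 137 = \frac{137}{2} \approx 68.5$)
$- 21 a + N{\left(-8 \right)} = \left(-21\right) \frac{137}{2} + 0 = - \frac{2877}{2} + 0 = - \frac{2877}{2}$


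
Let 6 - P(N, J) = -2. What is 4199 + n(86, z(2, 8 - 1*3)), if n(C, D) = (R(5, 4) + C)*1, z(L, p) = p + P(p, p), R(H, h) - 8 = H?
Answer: 4298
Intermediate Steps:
P(N, J) = 8 (P(N, J) = 6 - 1*(-2) = 6 + 2 = 8)
R(H, h) = 8 + H
z(L, p) = 8 + p (z(L, p) = p + 8 = 8 + p)
n(C, D) = 13 + C (n(C, D) = ((8 + 5) + C)*1 = (13 + C)*1 = 13 + C)
4199 + n(86, z(2, 8 - 1*3)) = 4199 + (13 + 86) = 4199 + 99 = 4298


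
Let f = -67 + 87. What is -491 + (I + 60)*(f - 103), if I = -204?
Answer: 11461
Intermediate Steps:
f = 20
-491 + (I + 60)*(f - 103) = -491 + (-204 + 60)*(20 - 103) = -491 - 144*(-83) = -491 + 11952 = 11461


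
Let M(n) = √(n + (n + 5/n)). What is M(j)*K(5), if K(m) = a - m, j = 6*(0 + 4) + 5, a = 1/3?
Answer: -14*√48923/87 ≈ -35.593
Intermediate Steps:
a = ⅓ ≈ 0.33333
j = 29 (j = 6*4 + 5 = 24 + 5 = 29)
M(n) = √(2*n + 5/n)
K(m) = ⅓ - m
M(j)*K(5) = √(2*29 + 5/29)*(⅓ - 1*5) = √(58 + 5*(1/29))*(⅓ - 5) = √(58 + 5/29)*(-14/3) = √(1687/29)*(-14/3) = (√48923/29)*(-14/3) = -14*√48923/87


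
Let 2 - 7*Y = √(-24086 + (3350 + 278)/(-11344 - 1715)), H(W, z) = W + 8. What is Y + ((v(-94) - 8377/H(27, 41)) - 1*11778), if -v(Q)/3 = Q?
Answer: -410727/35 - I*√456401460602/30471 ≈ -11735.0 - 22.171*I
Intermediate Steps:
v(Q) = -3*Q
H(W, z) = 8 + W
Y = 2/7 - I*√456401460602/30471 (Y = 2/7 - √(-24086 + (3350 + 278)/(-11344 - 1715))/7 = 2/7 - √(-24086 + 3628/(-13059))/7 = 2/7 - √(-24086 + 3628*(-1/13059))/7 = 2/7 - √(-24086 - 3628/13059)/7 = 2/7 - I*√456401460602/30471 ≈ 0.28571 - 22.171*I)
Y + ((v(-94) - 8377/H(27, 41)) - 1*11778) = (2/7 - I*√456401460602/30471) + ((-3*(-94) - 8377/(8 + 27)) - 1*11778) = (2/7 - I*√456401460602/30471) + ((282 - 8377/35) - 11778) = (2/7 - I*√456401460602/30471) + (1493/35 - 11778) = (2/7 - I*√456401460602/30471) - 410737/35 = -410727/35 - I*√456401460602/30471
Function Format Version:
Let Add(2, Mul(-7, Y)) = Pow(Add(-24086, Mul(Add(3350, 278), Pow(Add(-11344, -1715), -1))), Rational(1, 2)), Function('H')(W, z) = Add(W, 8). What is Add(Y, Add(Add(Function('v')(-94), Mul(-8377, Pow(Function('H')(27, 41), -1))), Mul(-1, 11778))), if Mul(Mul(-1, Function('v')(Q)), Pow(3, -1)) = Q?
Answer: Add(Rational(-410727, 35), Mul(Rational(-1, 30471), I, Pow(456401460602, Rational(1, 2)))) ≈ Add(-11735., Mul(-22.171, I))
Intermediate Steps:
Function('v')(Q) = Mul(-3, Q)
Function('H')(W, z) = Add(8, W)
Y = Add(Rational(2, 7), Mul(Rational(-1, 30471), I, Pow(456401460602, Rational(1, 2)))) (Y = Add(Rational(2, 7), Mul(Rational(-1, 7), Pow(Add(-24086, Mul(Add(3350, 278), Pow(Add(-11344, -1715), -1))), Rational(1, 2)))) = Add(Rational(2, 7), Mul(Rational(-1, 7), Pow(Add(-24086, Mul(3628, Pow(-13059, -1))), Rational(1, 2)))) = Add(Rational(2, 7), Mul(Rational(-1, 7), Pow(Add(-24086, Mul(3628, Rational(-1, 13059))), Rational(1, 2)))) = Add(Rational(2, 7), Mul(Rational(-1, 7), Pow(Add(-24086, Rational(-3628, 13059)), Rational(1, 2)))) = Add(Rational(2, 7), Mul(Rational(-1, 7), Pow(Rational(-314542702, 13059), Rational(1, 2)))) = Add(Rational(2, 7), Mul(Rational(-1, 7), Mul(Rational(1, 4353), I, Pow(456401460602, Rational(1, 2))))) = Add(Rational(2, 7), Mul(Rational(-1, 30471), I, Pow(456401460602, Rational(1, 2)))) ≈ Add(0.28571, Mul(-22.171, I)))
Add(Y, Add(Add(Function('v')(-94), Mul(-8377, Pow(Function('H')(27, 41), -1))), Mul(-1, 11778))) = Add(Add(Rational(2, 7), Mul(Rational(-1, 30471), I, Pow(456401460602, Rational(1, 2)))), Add(Add(Mul(-3, -94), Mul(-8377, Pow(Add(8, 27), -1))), Mul(-1, 11778))) = Add(Add(Rational(2, 7), Mul(Rational(-1, 30471), I, Pow(456401460602, Rational(1, 2)))), Add(Add(282, Mul(-8377, Pow(35, -1))), -11778)) = Add(Add(Rational(2, 7), Mul(Rational(-1, 30471), I, Pow(456401460602, Rational(1, 2)))), Add(Add(282, Mul(-8377, Rational(1, 35))), -11778)) = Add(Add(Rational(2, 7), Mul(Rational(-1, 30471), I, Pow(456401460602, Rational(1, 2)))), Add(Add(282, Rational(-8377, 35)), -11778)) = Add(Add(Rational(2, 7), Mul(Rational(-1, 30471), I, Pow(456401460602, Rational(1, 2)))), Add(Rational(1493, 35), -11778)) = Add(Add(Rational(2, 7), Mul(Rational(-1, 30471), I, Pow(456401460602, Rational(1, 2)))), Rational(-410737, 35)) = Add(Rational(-410727, 35), Mul(Rational(-1, 30471), I, Pow(456401460602, Rational(1, 2))))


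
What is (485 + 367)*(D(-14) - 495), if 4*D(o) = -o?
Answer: -418758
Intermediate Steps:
D(o) = -o/4 (D(o) = (-o)/4 = -o/4)
(485 + 367)*(D(-14) - 495) = (485 + 367)*(-1/4*(-14) - 495) = 852*(7/2 - 495) = 852*(-983/2) = -418758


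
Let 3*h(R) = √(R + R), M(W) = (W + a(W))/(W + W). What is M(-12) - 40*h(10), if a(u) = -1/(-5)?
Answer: 59/120 - 80*√5/3 ≈ -59.137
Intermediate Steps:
a(u) = ⅕ (a(u) = -1*(-⅕) = ⅕)
M(W) = (⅕ + W)/(2*W) (M(W) = (W + ⅕)/(W + W) = (⅕ + W)/((2*W)) = (⅕ + W)*(1/(2*W)) = (⅕ + W)/(2*W))
h(R) = √2*√R/3 (h(R) = √(R + R)/3 = √(2*R)/3 = (√2*√R)/3 = √2*√R/3)
M(-12) - 40*h(10) = (⅒)*(1 + 5*(-12))/(-12) - 40*√2*√10/3 = (⅒)*(-1/12)*(1 - 60) - 80*√5/3 = (⅒)*(-1/12)*(-59) - 80*√5/3 = 59/120 - 80*√5/3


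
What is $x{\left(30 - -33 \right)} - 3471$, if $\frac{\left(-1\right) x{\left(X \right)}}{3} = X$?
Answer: $-3660$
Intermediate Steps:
$x{\left(X \right)} = - 3 X$
$x{\left(30 - -33 \right)} - 3471 = - 3 \left(30 - -33\right) - 3471 = - 3 \left(30 + 33\right) - 3471 = \left(-3\right) 63 - 3471 = -189 - 3471 = -3660$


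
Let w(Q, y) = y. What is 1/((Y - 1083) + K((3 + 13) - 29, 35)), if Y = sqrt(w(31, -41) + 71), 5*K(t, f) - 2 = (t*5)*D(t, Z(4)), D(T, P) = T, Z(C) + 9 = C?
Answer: -11420/10432937 - 25*sqrt(30)/20865874 ≈ -0.0011012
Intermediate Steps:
Z(C) = -9 + C
K(t, f) = 2/5 + t**2 (K(t, f) = 2/5 + ((t*5)*t)/5 = 2/5 + ((5*t)*t)/5 = 2/5 + (5*t**2)/5 = 2/5 + t**2)
Y = sqrt(30) (Y = sqrt(-41 + 71) = sqrt(30) ≈ 5.4772)
1/((Y - 1083) + K((3 + 13) - 29, 35)) = 1/((sqrt(30) - 1083) + (2/5 + ((3 + 13) - 29)**2)) = 1/((-1083 + sqrt(30)) + (2/5 + (16 - 29)**2)) = 1/((-1083 + sqrt(30)) + (2/5 + (-13)**2)) = 1/((-1083 + sqrt(30)) + (2/5 + 169)) = 1/((-1083 + sqrt(30)) + 847/5) = 1/(-4568/5 + sqrt(30))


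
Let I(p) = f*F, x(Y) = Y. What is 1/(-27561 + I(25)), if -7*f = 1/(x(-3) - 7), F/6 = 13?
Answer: -35/964596 ≈ -3.6285e-5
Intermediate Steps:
F = 78 (F = 6*13 = 78)
f = 1/70 (f = -1/(7*(-3 - 7)) = -1/7/(-10) = -1/7*(-1/10) = 1/70 ≈ 0.014286)
I(p) = 39/35 (I(p) = (1/70)*78 = 39/35)
1/(-27561 + I(25)) = 1/(-27561 + 39/35) = 1/(-964596/35) = -35/964596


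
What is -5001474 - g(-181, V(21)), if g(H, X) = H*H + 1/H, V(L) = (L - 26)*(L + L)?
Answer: -911196534/181 ≈ -5.0342e+6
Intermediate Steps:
V(L) = 2*L*(-26 + L) (V(L) = (-26 + L)*(2*L) = 2*L*(-26 + L))
g(H, X) = 1/H + H**2 (g(H, X) = H**2 + 1/H = 1/H + H**2)
-5001474 - g(-181, V(21)) = -5001474 - (1 + (-181)**3)/(-181) = -5001474 - (-1)*(1 - 5929741)/181 = -5001474 - (-1)*(-5929740)/181 = -5001474 - 1*5929740/181 = -5001474 - 5929740/181 = -911196534/181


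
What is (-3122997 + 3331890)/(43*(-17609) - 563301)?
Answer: -208893/1320488 ≈ -0.15819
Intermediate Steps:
(-3122997 + 3331890)/(43*(-17609) - 563301) = 208893/(-757187 - 563301) = 208893/(-1320488) = 208893*(-1/1320488) = -208893/1320488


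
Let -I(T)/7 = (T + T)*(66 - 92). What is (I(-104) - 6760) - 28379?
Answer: -72995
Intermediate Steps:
I(T) = 364*T (I(T) = -7*(T + T)*(66 - 92) = -7*2*T*(-26) = -(-364)*T = 364*T)
(I(-104) - 6760) - 28379 = (364*(-104) - 6760) - 28379 = (-37856 - 6760) - 28379 = -44616 - 28379 = -72995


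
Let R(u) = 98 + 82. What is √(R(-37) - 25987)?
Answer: I*√25807 ≈ 160.65*I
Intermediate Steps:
R(u) = 180
√(R(-37) - 25987) = √(180 - 25987) = √(-25807) = I*√25807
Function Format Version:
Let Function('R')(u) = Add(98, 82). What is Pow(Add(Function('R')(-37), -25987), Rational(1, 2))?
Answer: Mul(I, Pow(25807, Rational(1, 2))) ≈ Mul(160.65, I)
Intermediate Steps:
Function('R')(u) = 180
Pow(Add(Function('R')(-37), -25987), Rational(1, 2)) = Pow(Add(180, -25987), Rational(1, 2)) = Pow(-25807, Rational(1, 2)) = Mul(I, Pow(25807, Rational(1, 2)))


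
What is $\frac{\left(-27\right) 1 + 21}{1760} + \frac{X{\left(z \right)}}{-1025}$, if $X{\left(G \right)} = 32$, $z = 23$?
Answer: $- \frac{6247}{180400} \approx -0.034629$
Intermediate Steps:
$\frac{\left(-27\right) 1 + 21}{1760} + \frac{X{\left(z \right)}}{-1025} = \frac{\left(-27\right) 1 + 21}{1760} + \frac{32}{-1025} = \left(-27 + 21\right) \frac{1}{1760} + 32 \left(- \frac{1}{1025}\right) = \left(-6\right) \frac{1}{1760} - \frac{32}{1025} = - \frac{3}{880} - \frac{32}{1025} = - \frac{6247}{180400}$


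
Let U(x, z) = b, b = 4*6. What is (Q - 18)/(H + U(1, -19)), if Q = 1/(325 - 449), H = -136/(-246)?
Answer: -274659/374480 ≈ -0.73344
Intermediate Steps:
H = 68/123 (H = -136*(-1/246) = 68/123 ≈ 0.55285)
Q = -1/124 (Q = 1/(-124) = -1/124 ≈ -0.0080645)
b = 24
U(x, z) = 24
(Q - 18)/(H + U(1, -19)) = (-1/124 - 18)/(68/123 + 24) = -2233/(124*3020/123) = -2233/124*123/3020 = -274659/374480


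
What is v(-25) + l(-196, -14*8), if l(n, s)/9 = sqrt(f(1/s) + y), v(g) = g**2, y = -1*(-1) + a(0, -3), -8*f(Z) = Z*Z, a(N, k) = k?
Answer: 625 + 9*I*sqrt(401410)/448 ≈ 625.0 + 12.728*I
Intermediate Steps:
f(Z) = -Z**2/8 (f(Z) = -Z*Z/8 = -Z**2/8)
y = -2 (y = -1*(-1) - 3 = 1 - 3 = -2)
l(n, s) = 9*sqrt(-2 - 1/(8*s**2)) (l(n, s) = 9*sqrt(-1/(8*s**2) - 2) = 9*sqrt(-2 - 1/(8*s**2)))
v(-25) + l(-196, -14*8) = (-25)**2 + 9*sqrt(-32 - 2/(-14*8)**2)/4 = 625 + 9*sqrt(-32 - 2/(-112)**2)/4 = 625 + 9*sqrt(-32 - 2*1/12544)/4 = 625 + 9*sqrt(-32 - 1/6272)/4 = 625 + 9*sqrt(-200705/6272)/4 = 625 + 9*(I*sqrt(401410)/112)/4 = 625 + 9*I*sqrt(401410)/448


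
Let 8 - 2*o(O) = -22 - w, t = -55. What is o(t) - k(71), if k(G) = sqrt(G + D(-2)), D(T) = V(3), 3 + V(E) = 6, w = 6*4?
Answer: 27 - sqrt(74) ≈ 18.398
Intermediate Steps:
w = 24
V(E) = 3 (V(E) = -3 + 6 = 3)
D(T) = 3
k(G) = sqrt(3 + G) (k(G) = sqrt(G + 3) = sqrt(3 + G))
o(O) = 27 (o(O) = 4 - (-22 - 1*24)/2 = 4 - (-22 - 24)/2 = 4 - 1/2*(-46) = 4 + 23 = 27)
o(t) - k(71) = 27 - sqrt(3 + 71) = 27 - sqrt(74)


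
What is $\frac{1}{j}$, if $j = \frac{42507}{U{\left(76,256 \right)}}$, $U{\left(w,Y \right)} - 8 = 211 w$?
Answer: $\frac{5348}{14169} \approx 0.37744$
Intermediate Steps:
$U{\left(w,Y \right)} = 8 + 211 w$
$j = \frac{14169}{5348}$ ($j = \frac{42507}{8 + 211 \cdot 76} = \frac{42507}{8 + 16036} = \frac{42507}{16044} = 42507 \cdot \frac{1}{16044} = \frac{14169}{5348} \approx 2.6494$)
$\frac{1}{j} = \frac{1}{\frac{14169}{5348}} = \frac{5348}{14169}$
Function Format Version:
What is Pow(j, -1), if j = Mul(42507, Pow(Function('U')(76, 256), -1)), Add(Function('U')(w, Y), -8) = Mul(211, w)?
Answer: Rational(5348, 14169) ≈ 0.37744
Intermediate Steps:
Function('U')(w, Y) = Add(8, Mul(211, w))
j = Rational(14169, 5348) (j = Mul(42507, Pow(Add(8, Mul(211, 76)), -1)) = Mul(42507, Pow(Add(8, 16036), -1)) = Mul(42507, Pow(16044, -1)) = Mul(42507, Rational(1, 16044)) = Rational(14169, 5348) ≈ 2.6494)
Pow(j, -1) = Pow(Rational(14169, 5348), -1) = Rational(5348, 14169)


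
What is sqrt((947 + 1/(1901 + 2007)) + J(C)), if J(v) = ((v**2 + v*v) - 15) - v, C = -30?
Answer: sqrt(10545637369)/1954 ≈ 52.555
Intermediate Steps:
J(v) = -15 - v + 2*v**2 (J(v) = ((v**2 + v**2) - 15) - v = (2*v**2 - 15) - v = (-15 + 2*v**2) - v = -15 - v + 2*v**2)
sqrt((947 + 1/(1901 + 2007)) + J(C)) = sqrt((947 + 1/(1901 + 2007)) + (-15 - 1*(-30) + 2*(-30)**2)) = sqrt((947 + 1/3908) + (-15 + 30 + 2*900)) = sqrt((947 + 1/3908) + (-15 + 30 + 1800)) = sqrt(3700877/3908 + 1815) = sqrt(10793897/3908) = sqrt(10545637369)/1954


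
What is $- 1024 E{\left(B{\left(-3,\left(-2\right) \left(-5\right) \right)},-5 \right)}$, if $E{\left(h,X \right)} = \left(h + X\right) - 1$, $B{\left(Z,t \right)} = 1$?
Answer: $5120$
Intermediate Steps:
$E{\left(h,X \right)} = -1 + X + h$ ($E{\left(h,X \right)} = \left(X + h\right) - 1 = -1 + X + h$)
$- 1024 E{\left(B{\left(-3,\left(-2\right) \left(-5\right) \right)},-5 \right)} = - 1024 \left(-1 - 5 + 1\right) = \left(-1024\right) \left(-5\right) = 5120$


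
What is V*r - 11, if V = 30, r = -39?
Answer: -1181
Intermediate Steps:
V*r - 11 = 30*(-39) - 11 = -1170 - 11 = -1181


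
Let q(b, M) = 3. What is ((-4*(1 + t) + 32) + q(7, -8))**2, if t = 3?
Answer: 361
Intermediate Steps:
((-4*(1 + t) + 32) + q(7, -8))**2 = ((-4*(1 + 3) + 32) + 3)**2 = ((-4*4 + 32) + 3)**2 = ((-16 + 32) + 3)**2 = (16 + 3)**2 = 19**2 = 361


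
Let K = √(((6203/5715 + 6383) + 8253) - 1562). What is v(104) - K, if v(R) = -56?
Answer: -56 - √47449811755/1905 ≈ -170.35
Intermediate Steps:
K = √47449811755/1905 (K = √(((6203*(1/5715) + 6383) + 8253) - 1562) = √(((6203/5715 + 6383) + 8253) - 1562) = √((36485048/5715 + 8253) - 1562) = √(83650943/5715 - 1562) = √(74724113/5715) = √47449811755/1905 ≈ 114.35)
v(104) - K = -56 - √47449811755/1905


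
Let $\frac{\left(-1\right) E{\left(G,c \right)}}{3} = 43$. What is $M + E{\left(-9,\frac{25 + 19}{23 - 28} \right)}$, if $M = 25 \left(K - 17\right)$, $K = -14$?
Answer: $-904$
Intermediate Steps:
$E{\left(G,c \right)} = -129$ ($E{\left(G,c \right)} = \left(-3\right) 43 = -129$)
$M = -775$ ($M = 25 \left(-14 - 17\right) = 25 \left(-31\right) = -775$)
$M + E{\left(-9,\frac{25 + 19}{23 - 28} \right)} = -775 - 129 = -904$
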